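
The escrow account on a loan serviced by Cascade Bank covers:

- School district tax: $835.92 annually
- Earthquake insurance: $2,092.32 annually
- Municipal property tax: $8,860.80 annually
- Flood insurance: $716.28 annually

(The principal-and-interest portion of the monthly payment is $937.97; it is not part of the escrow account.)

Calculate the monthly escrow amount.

$1,042.11

School district tax — $835.92/yr
Earthquake insurance — $2,092.32/yr
Municipal property tax — $8,860.80/yr
Flood insurance — $716.28/yr
Yearly total = $835.92 + $2,092.32 + $8,860.80 + $716.28 = $12,505.32
Base monthly escrow = $12,505.32 ÷ 12 = $1,042.11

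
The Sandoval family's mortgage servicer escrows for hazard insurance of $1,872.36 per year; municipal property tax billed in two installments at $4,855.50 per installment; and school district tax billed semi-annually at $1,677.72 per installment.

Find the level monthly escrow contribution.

$1,244.90

Hazard insurance — $1,872.36
Municipal property tax — $4,855.50 × 2 = $9,711.00
School district tax — $1,677.72 × 2 = $3,355.44
Annual escrow total = $1,872.36 + $9,711.00 + $3,355.44 = $14,938.80
Base monthly escrow = $14,938.80 ÷ 12 = $1,244.90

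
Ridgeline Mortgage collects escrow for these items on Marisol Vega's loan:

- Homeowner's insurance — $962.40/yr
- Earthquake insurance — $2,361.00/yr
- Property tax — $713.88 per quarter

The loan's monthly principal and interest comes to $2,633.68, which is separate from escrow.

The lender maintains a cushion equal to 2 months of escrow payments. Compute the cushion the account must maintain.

Homeowner's insurance: $962.40/yr
Earthquake insurance: $2,361.00/yr
Property tax: $713.88 × 4 = $2,855.52/yr
Yearly total = $962.40 + $2,361.00 + $2,855.52 = $6,178.92
Per month = $6,178.92 / 12 = $514.91
Required cushion = 2 × $514.91 = $1,029.82

$1,029.82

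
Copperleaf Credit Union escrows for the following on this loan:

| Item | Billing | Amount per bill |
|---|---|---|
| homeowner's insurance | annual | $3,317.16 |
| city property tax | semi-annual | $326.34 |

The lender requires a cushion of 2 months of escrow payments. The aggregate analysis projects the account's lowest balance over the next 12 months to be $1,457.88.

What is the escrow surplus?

Homeowner's insurance = $3,317.16 annually
City property tax = $326.34 × 2 = $652.68 annually
Total annual escrow = $3,317.16 + $652.68 = $3,969.84
Monthly escrow = $3,969.84 ÷ 12 = $330.82
Required cushion = 2 × $330.82 = $661.64
Excess over cushion: $1,457.88 − $661.64 = $796.24

$796.24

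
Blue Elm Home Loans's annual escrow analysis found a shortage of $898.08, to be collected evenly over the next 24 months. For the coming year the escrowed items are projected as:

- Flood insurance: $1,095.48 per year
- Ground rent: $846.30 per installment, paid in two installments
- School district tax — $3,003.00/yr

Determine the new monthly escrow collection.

$520.01

Flood insurance: $1,095.48 per year
Ground rent: $846.30 × 2 = $1,692.60 per year
School district tax: $3,003.00 per year
Combined annual = $1,095.48 + $1,692.60 + $3,003.00 = $5,791.08
Base monthly escrow = $5,791.08 / 12 = $482.59
Shortage spread = $898.08 / 24 = $37.42/mo
New monthly escrow = $482.59 + $37.42 = $520.01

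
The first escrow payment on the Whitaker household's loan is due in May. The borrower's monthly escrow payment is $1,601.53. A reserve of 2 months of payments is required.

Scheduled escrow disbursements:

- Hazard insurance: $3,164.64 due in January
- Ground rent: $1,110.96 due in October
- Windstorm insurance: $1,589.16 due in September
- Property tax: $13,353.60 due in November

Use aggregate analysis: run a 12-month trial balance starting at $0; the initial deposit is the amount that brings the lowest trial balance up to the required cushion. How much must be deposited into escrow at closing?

Cushion = 2 × $1,601.53 = $3,203.06
Trial balance (start $0, +$1,601.53 each month, − disbursements):
  May: +$1,601.53 → $1,601.53
  Jun: +$1,601.53 → $3,203.06
  Jul: +$1,601.53 → $4,804.59
  Aug: +$1,601.53 → $6,406.12
  Sep: +$1,601.53 − $1,589.16 → $6,418.49
  Oct: +$1,601.53 − $1,110.96 → $6,909.06
  Nov: +$1,601.53 − $13,353.60 → -$4,843.01
  Dec: +$1,601.53 → -$3,241.48
  Jan: +$1,601.53 − $3,164.64 → -$4,804.59
  Feb: +$1,601.53 → -$3,203.06
  Mar: +$1,601.53 → -$1,601.53
  Apr: +$1,601.53 → $0.00
Lowest trial balance = -$4,843.01 (Nov)
Initial deposit = cushion − low point = $3,203.06 − (-$4,843.01) = $8,046.07

$8,046.07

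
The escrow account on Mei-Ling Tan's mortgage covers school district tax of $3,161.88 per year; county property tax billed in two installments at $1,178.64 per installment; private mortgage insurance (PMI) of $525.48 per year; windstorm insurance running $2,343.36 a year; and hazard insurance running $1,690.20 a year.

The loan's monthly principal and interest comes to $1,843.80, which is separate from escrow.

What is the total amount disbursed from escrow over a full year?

$10,078.20

School district tax: $3,161.88 annually
County property tax: $1,178.64 × 2 = $2,357.28 annually
Private mortgage insurance (PMI): $525.48 annually
Windstorm insurance: $2,343.36 annually
Hazard insurance: $1,690.20 annually
Total per year = $10,078.20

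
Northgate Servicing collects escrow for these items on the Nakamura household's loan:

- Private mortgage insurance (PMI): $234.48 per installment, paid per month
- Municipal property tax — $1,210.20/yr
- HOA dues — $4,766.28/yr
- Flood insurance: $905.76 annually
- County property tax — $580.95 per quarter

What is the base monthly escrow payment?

$1,001.65

Private mortgage insurance (PMI): $234.48 × 12 = $2,813.76/yr
Municipal property tax: $1,210.20/yr
HOA dues: $4,766.28/yr
Flood insurance: $905.76/yr
County property tax: $580.95 × 4 = $2,323.80/yr
Total annual escrow = $12,019.80
Monthly = $12,019.80 / 12 = $1,001.65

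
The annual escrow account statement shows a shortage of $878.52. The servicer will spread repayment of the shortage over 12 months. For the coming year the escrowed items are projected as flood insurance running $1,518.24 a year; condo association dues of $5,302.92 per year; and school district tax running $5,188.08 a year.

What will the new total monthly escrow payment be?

$1,073.98

Flood insurance: $1,518.24
Condo association dues: $5,302.92
School district tax: $5,188.08
Combined annual = $1,518.24 + $5,302.92 + $5,188.08 = $12,009.24
Monthly escrow = $12,009.24 / 12 = $1,000.77
Monthly shortage recovery: $878.52 / 12 = $73.21
Adjusted monthly = $1,000.77 + $73.21 = $1,073.98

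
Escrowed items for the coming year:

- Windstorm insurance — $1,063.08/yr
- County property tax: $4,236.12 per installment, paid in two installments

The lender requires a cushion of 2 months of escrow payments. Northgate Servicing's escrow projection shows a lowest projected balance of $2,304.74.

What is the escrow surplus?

Windstorm insurance = $1,063.08 per year
County property tax = $4,236.12 × 2 = $8,472.24 per year
Combined annual = $9,535.32
Monthly escrow = $9,535.32 ÷ 12 = $794.61
Required cushion = 2 × $794.61 = $1,589.22
Excess over cushion: $2,304.74 − $1,589.22 = $715.52

$715.52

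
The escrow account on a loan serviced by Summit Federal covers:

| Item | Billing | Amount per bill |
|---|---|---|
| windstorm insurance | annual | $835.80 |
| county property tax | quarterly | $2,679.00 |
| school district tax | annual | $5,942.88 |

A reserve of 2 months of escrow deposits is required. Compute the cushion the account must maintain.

$2,915.78

Windstorm insurance — $835.80 annually
County property tax — $2,679.00 × 4 = $10,716.00 annually
School district tax — $5,942.88 annually
Total per year = $835.80 + $10,716.00 + $5,942.88 = $17,494.68
Base monthly escrow = $17,494.68 ÷ 12 = $1,457.89
Required cushion = 2 × $1,457.89 = $2,915.78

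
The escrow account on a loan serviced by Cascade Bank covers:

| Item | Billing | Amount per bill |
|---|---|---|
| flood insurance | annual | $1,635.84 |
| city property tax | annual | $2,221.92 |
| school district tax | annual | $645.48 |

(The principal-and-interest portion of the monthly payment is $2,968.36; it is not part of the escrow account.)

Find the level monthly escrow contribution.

$375.27

Flood insurance — $1,635.84
City property tax — $2,221.92
School district tax — $645.48
Combined annual = $4,503.24
Monthly escrow = $4,503.24 ÷ 12 = $375.27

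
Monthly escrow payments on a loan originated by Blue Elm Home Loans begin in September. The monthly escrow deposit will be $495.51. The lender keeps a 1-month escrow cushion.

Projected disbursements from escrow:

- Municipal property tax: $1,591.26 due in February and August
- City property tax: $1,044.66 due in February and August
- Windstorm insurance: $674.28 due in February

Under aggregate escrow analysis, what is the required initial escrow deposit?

$832.65

Cushion = 1 × $495.51 = $495.51
Trial balance (start $0, +$495.51 each month, − disbursements):
  Sep: +$495.51 → $495.51
  Oct: +$495.51 → $991.02
  Nov: +$495.51 → $1,486.53
  Dec: +$495.51 → $1,982.04
  Jan: +$495.51 → $2,477.55
  Feb: +$495.51 − $3,310.20 → -$337.14
  Mar: +$495.51 → $158.37
  Apr: +$495.51 → $653.88
  May: +$495.51 → $1,149.39
  Jun: +$495.51 → $1,644.90
  Jul: +$495.51 → $2,140.41
  Aug: +$495.51 − $2,635.92 → $0.00
Lowest trial balance = -$337.14 (Feb)
Initial deposit = cushion − low point = $495.51 − (-$337.14) = $832.65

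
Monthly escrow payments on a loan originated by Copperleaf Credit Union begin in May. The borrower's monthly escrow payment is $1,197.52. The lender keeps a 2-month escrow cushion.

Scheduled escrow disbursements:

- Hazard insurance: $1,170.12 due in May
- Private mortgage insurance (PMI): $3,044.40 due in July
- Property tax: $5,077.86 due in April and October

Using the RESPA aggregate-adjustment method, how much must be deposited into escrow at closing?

$4,502.30

Cushion = 2 × $1,197.52 = $2,395.04
Trial balance (start $0, +$1,197.52 each month, − disbursements):
  May: +$1,197.52 − $1,170.12 → $27.40
  Jun: +$1,197.52 → $1,224.92
  Jul: +$1,197.52 − $3,044.40 → -$621.96
  Aug: +$1,197.52 → $575.56
  Sep: +$1,197.52 → $1,773.08
  Oct: +$1,197.52 − $5,077.86 → -$2,107.26
  Nov: +$1,197.52 → -$909.74
  Dec: +$1,197.52 → $287.78
  Jan: +$1,197.52 → $1,485.30
  Feb: +$1,197.52 → $2,682.82
  Mar: +$1,197.52 → $3,880.34
  Apr: +$1,197.52 − $5,077.86 → $0.00
Lowest trial balance = -$2,107.26 (Oct)
Initial deposit = cushion − low point = $2,395.04 − (-$2,107.26) = $4,502.30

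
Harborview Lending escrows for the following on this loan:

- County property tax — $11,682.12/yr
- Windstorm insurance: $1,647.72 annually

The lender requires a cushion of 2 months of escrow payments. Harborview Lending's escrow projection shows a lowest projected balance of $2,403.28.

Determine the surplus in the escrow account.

$181.64

County property tax: $11,682.12/yr
Windstorm insurance: $1,647.72/yr
Combined annual = $11,682.12 + $1,647.72 = $13,329.84
Monthly = $13,329.84 ÷ 12 = $1,110.82
Required reserve = 2 × $1,110.82 = $2,221.64
Surplus = $2,403.28 − $2,221.64 = $181.64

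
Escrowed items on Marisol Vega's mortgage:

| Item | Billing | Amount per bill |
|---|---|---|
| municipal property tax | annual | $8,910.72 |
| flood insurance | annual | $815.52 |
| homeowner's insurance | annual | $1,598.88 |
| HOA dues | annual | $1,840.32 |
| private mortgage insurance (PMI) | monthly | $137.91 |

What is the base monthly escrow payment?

$1,235.03

Municipal property tax — $8,910.72 per year
Flood insurance — $815.52 per year
Homeowner's insurance — $1,598.88 per year
HOA dues — $1,840.32 per year
Private mortgage insurance (PMI) — $137.91 × 12 = $1,654.92 per year
Combined annual = $8,910.72 + $815.52 + $1,598.88 + $1,840.32 + $1,654.92 = $14,820.36
Monthly = $14,820.36 / 12 = $1,235.03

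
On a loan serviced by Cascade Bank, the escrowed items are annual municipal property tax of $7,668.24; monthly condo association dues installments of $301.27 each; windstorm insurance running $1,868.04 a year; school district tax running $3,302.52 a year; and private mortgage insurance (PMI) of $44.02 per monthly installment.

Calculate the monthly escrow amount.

$1,415.19

Municipal property tax — $7,668.24
Condo association dues — $301.27 × 12 = $3,615.24
Windstorm insurance — $1,868.04
School district tax — $3,302.52
Private mortgage insurance (PMI) — $44.02 × 12 = $528.24
Total annual escrow = $7,668.24 + $3,615.24 + $1,868.04 + $3,302.52 + $528.24 = $16,982.28
Per month = $16,982.28 ÷ 12 = $1,415.19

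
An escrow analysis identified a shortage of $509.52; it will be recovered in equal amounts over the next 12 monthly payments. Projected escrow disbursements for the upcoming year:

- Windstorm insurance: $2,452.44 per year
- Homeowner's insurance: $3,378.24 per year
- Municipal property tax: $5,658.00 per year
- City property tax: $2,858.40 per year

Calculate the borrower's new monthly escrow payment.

Windstorm insurance: $2,452.44 annually
Homeowner's insurance: $3,378.24 annually
Municipal property tax: $5,658.00 annually
City property tax: $2,858.40 annually
Total annual escrow = $14,347.08
Per month = $14,347.08 ÷ 12 = $1,195.59
Shortage per month = $509.52 / 12 = $42.46
Adjusted monthly = $1,195.59 + $42.46 = $1,238.05

$1,238.05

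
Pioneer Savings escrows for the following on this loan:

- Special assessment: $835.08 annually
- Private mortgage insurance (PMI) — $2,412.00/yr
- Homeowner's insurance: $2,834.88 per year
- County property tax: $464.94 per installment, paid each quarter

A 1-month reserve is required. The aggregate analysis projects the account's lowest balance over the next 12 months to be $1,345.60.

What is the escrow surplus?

Special assessment = $835.08/yr
Private mortgage insurance (PMI) = $2,412.00/yr
Homeowner's insurance = $2,834.88/yr
County property tax = $464.94 × 4 = $1,859.76/yr
Annual escrow total = $7,941.72
Monthly = $7,941.72 ÷ 12 = $661.81
Required reserve = 1 × $661.81 = $661.81
Surplus = $1,345.60 − $661.81 = $683.79

$683.79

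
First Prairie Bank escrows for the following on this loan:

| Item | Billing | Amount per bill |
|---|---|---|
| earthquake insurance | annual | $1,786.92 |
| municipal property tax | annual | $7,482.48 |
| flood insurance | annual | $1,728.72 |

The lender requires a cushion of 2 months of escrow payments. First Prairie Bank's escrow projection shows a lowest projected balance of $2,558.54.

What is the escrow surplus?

Earthquake insurance — $1,786.92/yr
Municipal property tax — $7,482.48/yr
Flood insurance — $1,728.72/yr
Total per year = $10,998.12
Monthly escrow = $10,998.12 / 12 = $916.51
Cushion = 2 × $916.51 = $1,833.02
Excess over cushion: $2,558.54 − $1,833.02 = $725.52

$725.52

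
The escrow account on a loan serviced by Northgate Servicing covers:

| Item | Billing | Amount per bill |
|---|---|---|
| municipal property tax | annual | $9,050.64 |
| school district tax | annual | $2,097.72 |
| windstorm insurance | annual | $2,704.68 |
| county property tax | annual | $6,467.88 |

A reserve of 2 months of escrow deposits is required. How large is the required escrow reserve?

Municipal property tax = $9,050.64 annually
School district tax = $2,097.72 annually
Windstorm insurance = $2,704.68 annually
County property tax = $6,467.88 annually
Total annual escrow = $20,320.92
Base monthly escrow = $20,320.92 ÷ 12 = $1,693.41
Reserve = 2 × $1,693.41 = $3,386.82

$3,386.82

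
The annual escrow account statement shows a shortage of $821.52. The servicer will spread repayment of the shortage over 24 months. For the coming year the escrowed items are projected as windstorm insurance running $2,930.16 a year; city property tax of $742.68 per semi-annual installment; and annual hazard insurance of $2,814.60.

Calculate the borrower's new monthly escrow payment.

$636.74

Windstorm insurance: $2,930.16 annually
City property tax: $742.68 × 2 = $1,485.36 annually
Hazard insurance: $2,814.60 annually
Annual escrow total = $7,230.12
Base monthly escrow = $7,230.12 / 12 = $602.51
Shortage per month = $821.52 ÷ 24 = $34.23
Adjusted monthly = $602.51 + $34.23 = $636.74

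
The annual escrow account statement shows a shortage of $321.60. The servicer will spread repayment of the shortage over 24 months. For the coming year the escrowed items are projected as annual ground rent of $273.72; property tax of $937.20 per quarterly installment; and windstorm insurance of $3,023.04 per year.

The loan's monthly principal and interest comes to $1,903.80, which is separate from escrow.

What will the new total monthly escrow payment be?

Ground rent — $273.72/yr
Property tax — $937.20 × 4 = $3,748.80/yr
Windstorm insurance — $3,023.04/yr
Total annual escrow = $273.72 + $3,748.80 + $3,023.04 = $7,045.56
Base monthly escrow = $7,045.56 / 12 = $587.13
Monthly shortage recovery: $321.60 ÷ 24 = $13.40
Adjusted monthly = $587.13 + $13.40 = $600.53

$600.53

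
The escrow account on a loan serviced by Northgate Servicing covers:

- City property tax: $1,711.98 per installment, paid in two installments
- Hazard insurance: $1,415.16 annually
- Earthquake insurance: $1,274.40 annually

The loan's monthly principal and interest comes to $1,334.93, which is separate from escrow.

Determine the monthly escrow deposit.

City property tax: $1,711.98 × 2 = $3,423.96
Hazard insurance: $1,415.16
Earthquake insurance: $1,274.40
Annual escrow total = $6,113.52
Per month = $6,113.52 ÷ 12 = $509.46

$509.46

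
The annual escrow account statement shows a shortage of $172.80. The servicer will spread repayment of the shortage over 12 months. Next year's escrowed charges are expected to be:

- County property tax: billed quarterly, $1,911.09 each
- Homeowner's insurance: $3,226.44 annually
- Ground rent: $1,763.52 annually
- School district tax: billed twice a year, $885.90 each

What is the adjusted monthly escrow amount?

$1,214.91

County property tax = $1,911.09 × 4 = $7,644.36 per year
Homeowner's insurance = $3,226.44 per year
Ground rent = $1,763.52 per year
School district tax = $885.90 × 2 = $1,771.80 per year
Annual escrow total = $7,644.36 + $3,226.44 + $1,763.52 + $1,771.80 = $14,406.12
Monthly = $14,406.12 / 12 = $1,200.51
Shortage spread = $172.80 ÷ 12 = $14.40/mo
New monthly escrow = $1,200.51 + $14.40 = $1,214.91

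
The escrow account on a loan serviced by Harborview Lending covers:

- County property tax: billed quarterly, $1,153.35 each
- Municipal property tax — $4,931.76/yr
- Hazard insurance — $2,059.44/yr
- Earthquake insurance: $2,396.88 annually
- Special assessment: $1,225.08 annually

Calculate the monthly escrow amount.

County property tax = $1,153.35 × 4 = $4,613.40 annually
Municipal property tax = $4,931.76 annually
Hazard insurance = $2,059.44 annually
Earthquake insurance = $2,396.88 annually
Special assessment = $1,225.08 annually
Total per year = $15,226.56
Monthly escrow = $15,226.56 / 12 = $1,268.88

$1,268.88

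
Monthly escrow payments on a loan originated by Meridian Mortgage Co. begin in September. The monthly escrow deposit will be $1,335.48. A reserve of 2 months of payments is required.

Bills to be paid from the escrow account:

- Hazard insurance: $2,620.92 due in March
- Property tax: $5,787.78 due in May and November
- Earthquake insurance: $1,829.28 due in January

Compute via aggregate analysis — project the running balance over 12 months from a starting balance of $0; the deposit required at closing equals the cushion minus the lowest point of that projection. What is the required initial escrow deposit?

$6,677.40

Cushion = 2 × $1,335.48 = $2,670.96
Trial balance (start $0, +$1,335.48 each month, − disbursements):
  Sep: +$1,335.48 → $1,335.48
  Oct: +$1,335.48 → $2,670.96
  Nov: +$1,335.48 − $5,787.78 → -$1,781.34
  Dec: +$1,335.48 → -$445.86
  Jan: +$1,335.48 − $1,829.28 → -$939.66
  Feb: +$1,335.48 → $395.82
  Mar: +$1,335.48 − $2,620.92 → -$889.62
  Apr: +$1,335.48 → $445.86
  May: +$1,335.48 − $5,787.78 → -$4,006.44
  Jun: +$1,335.48 → -$2,670.96
  Jul: +$1,335.48 → -$1,335.48
  Aug: +$1,335.48 → $0.00
Lowest trial balance = -$4,006.44 (May)
Initial deposit = cushion − low point = $2,670.96 − (-$4,006.44) = $6,677.40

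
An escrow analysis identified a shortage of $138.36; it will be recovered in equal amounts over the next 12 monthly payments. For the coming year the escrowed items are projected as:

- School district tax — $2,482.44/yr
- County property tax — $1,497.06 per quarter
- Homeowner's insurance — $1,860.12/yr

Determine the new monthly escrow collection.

School district tax — $2,482.44 annually
County property tax — $1,497.06 × 4 = $5,988.24 annually
Homeowner's insurance — $1,860.12 annually
Total annual escrow = $10,330.80
Monthly = $10,330.80 ÷ 12 = $860.90
Monthly shortage recovery: $138.36 / 12 = $11.53
New monthly escrow = $860.90 + $11.53 = $872.43

$872.43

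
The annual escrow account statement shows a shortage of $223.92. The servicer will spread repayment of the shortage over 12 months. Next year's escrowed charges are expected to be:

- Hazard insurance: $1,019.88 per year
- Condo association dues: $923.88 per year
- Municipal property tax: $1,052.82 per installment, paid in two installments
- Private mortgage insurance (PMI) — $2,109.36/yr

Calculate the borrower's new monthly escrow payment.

Hazard insurance: $1,019.88 per year
Condo association dues: $923.88 per year
Municipal property tax: $1,052.82 × 2 = $2,105.64 per year
Private mortgage insurance (PMI): $2,109.36 per year
Combined annual = $6,158.76
Base monthly escrow = $6,158.76 / 12 = $513.23
Monthly shortage recovery: $223.92 / 12 = $18.66
Adjusted monthly = $513.23 + $18.66 = $531.89

$531.89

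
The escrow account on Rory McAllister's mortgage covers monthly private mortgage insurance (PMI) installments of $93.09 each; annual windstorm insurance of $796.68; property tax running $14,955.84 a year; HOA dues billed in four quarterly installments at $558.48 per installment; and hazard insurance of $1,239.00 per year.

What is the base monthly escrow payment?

$1,695.21

Private mortgage insurance (PMI) = $93.09 × 12 = $1,117.08/yr
Windstorm insurance = $796.68/yr
Property tax = $14,955.84/yr
HOA dues = $558.48 × 4 = $2,233.92/yr
Hazard insurance = $1,239.00/yr
Yearly total = $20,342.52
Per month = $20,342.52 / 12 = $1,695.21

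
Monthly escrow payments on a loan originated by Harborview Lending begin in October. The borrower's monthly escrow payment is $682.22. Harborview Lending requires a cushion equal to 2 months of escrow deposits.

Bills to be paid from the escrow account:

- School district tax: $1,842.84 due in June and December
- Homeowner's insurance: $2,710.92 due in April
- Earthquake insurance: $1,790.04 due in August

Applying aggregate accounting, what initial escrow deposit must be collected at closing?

$2,046.66

Cushion = 2 × $682.22 = $1,364.44
Trial balance (start $0, +$682.22 each month, − disbursements):
  Oct: +$682.22 → $682.22
  Nov: +$682.22 → $1,364.44
  Dec: +$682.22 − $1,842.84 → $203.82
  Jan: +$682.22 → $886.04
  Feb: +$682.22 → $1,568.26
  Mar: +$682.22 → $2,250.48
  Apr: +$682.22 − $2,710.92 → $221.78
  May: +$682.22 → $904.00
  Jun: +$682.22 − $1,842.84 → -$256.62
  Jul: +$682.22 → $425.60
  Aug: +$682.22 − $1,790.04 → -$682.22
  Sep: +$682.22 → $0.00
Lowest trial balance = -$682.22 (Aug)
Initial deposit = cushion − low point = $1,364.44 − (-$682.22) = $2,046.66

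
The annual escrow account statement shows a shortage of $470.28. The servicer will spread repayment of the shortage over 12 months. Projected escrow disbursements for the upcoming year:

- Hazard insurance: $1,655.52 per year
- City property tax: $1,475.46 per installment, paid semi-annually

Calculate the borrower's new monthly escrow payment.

Hazard insurance: $1,655.52 per year
City property tax: $1,475.46 × 2 = $2,950.92 per year
Annual escrow total = $1,655.52 + $2,950.92 = $4,606.44
Per month = $4,606.44 / 12 = $383.87
Monthly shortage recovery: $470.28 ÷ 12 = $39.19
Adjusted monthly = $383.87 + $39.19 = $423.06

$423.06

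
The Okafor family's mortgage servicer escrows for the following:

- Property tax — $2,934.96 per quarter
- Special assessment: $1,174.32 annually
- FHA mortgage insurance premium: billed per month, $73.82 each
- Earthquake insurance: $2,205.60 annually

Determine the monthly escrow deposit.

$1,333.80

Property tax — $2,934.96 × 4 = $11,739.84 annually
Special assessment — $1,174.32 annually
FHA mortgage insurance premium — $73.82 × 12 = $885.84 annually
Earthquake insurance — $2,205.60 annually
Annual escrow total = $11,739.84 + $1,174.32 + $885.84 + $2,205.60 = $16,005.60
Base monthly escrow = $16,005.60 ÷ 12 = $1,333.80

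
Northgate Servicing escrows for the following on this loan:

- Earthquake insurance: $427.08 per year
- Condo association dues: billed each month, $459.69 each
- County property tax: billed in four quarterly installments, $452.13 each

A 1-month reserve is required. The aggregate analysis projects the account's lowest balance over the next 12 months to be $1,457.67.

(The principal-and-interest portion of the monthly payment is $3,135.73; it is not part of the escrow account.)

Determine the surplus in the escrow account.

$811.68

Earthquake insurance — $427.08 per year
Condo association dues — $459.69 × 12 = $5,516.28 per year
County property tax — $452.13 × 4 = $1,808.52 per year
Combined annual = $427.08 + $5,516.28 + $1,808.52 = $7,751.88
Base monthly escrow = $7,751.88 / 12 = $645.99
Required cushion = 1 × $645.99 = $645.99
Excess over cushion: $1,457.67 − $645.99 = $811.68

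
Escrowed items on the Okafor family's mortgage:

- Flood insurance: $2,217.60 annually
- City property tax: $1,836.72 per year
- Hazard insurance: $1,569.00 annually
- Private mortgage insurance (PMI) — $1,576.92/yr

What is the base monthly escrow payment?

Flood insurance = $2,217.60/yr
City property tax = $1,836.72/yr
Hazard insurance = $1,569.00/yr
Private mortgage insurance (PMI) = $1,576.92/yr
Total per year = $2,217.60 + $1,836.72 + $1,569.00 + $1,576.92 = $7,200.24
Base monthly escrow = $7,200.24 ÷ 12 = $600.02

$600.02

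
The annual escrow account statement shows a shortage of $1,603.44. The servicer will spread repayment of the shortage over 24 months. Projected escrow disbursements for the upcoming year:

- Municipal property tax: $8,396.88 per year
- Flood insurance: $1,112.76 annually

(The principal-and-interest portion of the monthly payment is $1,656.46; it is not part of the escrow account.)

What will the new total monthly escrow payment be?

$859.28

Municipal property tax = $8,396.88/yr
Flood insurance = $1,112.76/yr
Yearly total = $8,396.88 + $1,112.76 = $9,509.64
Monthly = $9,509.64 / 12 = $792.47
Shortage spread = $1,603.44 / 24 = $66.81/mo
Adjusted monthly = $792.47 + $66.81 = $859.28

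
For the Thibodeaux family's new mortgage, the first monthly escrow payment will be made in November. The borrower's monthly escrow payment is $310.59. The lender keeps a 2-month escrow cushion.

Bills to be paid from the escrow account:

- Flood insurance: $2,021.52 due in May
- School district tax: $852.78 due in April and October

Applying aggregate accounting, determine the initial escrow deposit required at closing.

Cushion = 2 × $310.59 = $621.18
Trial balance (start $0, +$310.59 each month, − disbursements):
  Nov: +$310.59 → $310.59
  Dec: +$310.59 → $621.18
  Jan: +$310.59 → $931.77
  Feb: +$310.59 → $1,242.36
  Mar: +$310.59 → $1,552.95
  Apr: +$310.59 − $852.78 → $1,010.76
  May: +$310.59 − $2,021.52 → -$700.17
  Jun: +$310.59 → -$389.58
  Jul: +$310.59 → -$78.99
  Aug: +$310.59 → $231.60
  Sep: +$310.59 → $542.19
  Oct: +$310.59 − $852.78 → $0.00
Lowest trial balance = -$700.17 (May)
Initial deposit = cushion − low point = $621.18 − (-$700.17) = $1,321.35

$1,321.35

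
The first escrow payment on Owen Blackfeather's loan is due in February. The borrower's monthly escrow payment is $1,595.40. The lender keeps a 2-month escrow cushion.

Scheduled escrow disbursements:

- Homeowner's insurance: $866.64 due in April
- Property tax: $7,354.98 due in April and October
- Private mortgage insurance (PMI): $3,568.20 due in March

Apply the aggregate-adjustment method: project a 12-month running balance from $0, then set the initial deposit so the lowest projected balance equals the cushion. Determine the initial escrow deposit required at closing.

$10,194.42

Cushion = 2 × $1,595.40 = $3,190.80
Trial balance (start $0, +$1,595.40 each month, − disbursements):
  Feb: +$1,595.40 → $1,595.40
  Mar: +$1,595.40 − $3,568.20 → -$377.40
  Apr: +$1,595.40 − $8,221.62 → -$7,003.62
  May: +$1,595.40 → -$5,408.22
  Jun: +$1,595.40 → -$3,812.82
  Jul: +$1,595.40 → -$2,217.42
  Aug: +$1,595.40 → -$622.02
  Sep: +$1,595.40 → $973.38
  Oct: +$1,595.40 − $7,354.98 → -$4,786.20
  Nov: +$1,595.40 → -$3,190.80
  Dec: +$1,595.40 → -$1,595.40
  Jan: +$1,595.40 → $0.00
Lowest trial balance = -$7,003.62 (Apr)
Initial deposit = cushion − low point = $3,190.80 − (-$7,003.62) = $10,194.42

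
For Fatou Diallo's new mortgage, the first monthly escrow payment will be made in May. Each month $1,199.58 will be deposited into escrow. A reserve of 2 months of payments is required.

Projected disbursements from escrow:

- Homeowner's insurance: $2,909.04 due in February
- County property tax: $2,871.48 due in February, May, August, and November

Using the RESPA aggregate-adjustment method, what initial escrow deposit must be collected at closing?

Cushion = 2 × $1,199.58 = $2,399.16
Trial balance (start $0, +$1,199.58 each month, − disbursements):
  May: +$1,199.58 − $2,871.48 → -$1,671.90
  Jun: +$1,199.58 → -$472.32
  Jul: +$1,199.58 → $727.26
  Aug: +$1,199.58 − $2,871.48 → -$944.64
  Sep: +$1,199.58 → $254.94
  Oct: +$1,199.58 → $1,454.52
  Nov: +$1,199.58 − $2,871.48 → -$217.38
  Dec: +$1,199.58 → $982.20
  Jan: +$1,199.58 → $2,181.78
  Feb: +$1,199.58 − $5,780.52 → -$2,399.16
  Mar: +$1,199.58 → -$1,199.58
  Apr: +$1,199.58 → $0.00
Lowest trial balance = -$2,399.16 (Feb)
Initial deposit = cushion − low point = $2,399.16 − (-$2,399.16) = $4,798.32

$4,798.32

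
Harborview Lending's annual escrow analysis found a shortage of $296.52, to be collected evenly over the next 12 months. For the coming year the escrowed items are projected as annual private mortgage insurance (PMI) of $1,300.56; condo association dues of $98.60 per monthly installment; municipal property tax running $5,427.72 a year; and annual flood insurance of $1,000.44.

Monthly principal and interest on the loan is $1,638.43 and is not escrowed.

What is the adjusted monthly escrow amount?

Private mortgage insurance (PMI): $1,300.56/yr
Condo association dues: $98.60 × 12 = $1,183.20/yr
Municipal property tax: $5,427.72/yr
Flood insurance: $1,000.44/yr
Total annual escrow = $1,300.56 + $1,183.20 + $5,427.72 + $1,000.44 = $8,911.92
Base monthly escrow = $8,911.92 / 12 = $742.66
Shortage per month = $296.52 ÷ 12 = $24.71
New monthly escrow = $742.66 + $24.71 = $767.37

$767.37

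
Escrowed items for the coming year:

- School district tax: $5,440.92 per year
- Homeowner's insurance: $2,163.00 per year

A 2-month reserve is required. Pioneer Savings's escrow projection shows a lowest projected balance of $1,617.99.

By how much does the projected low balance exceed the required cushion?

School district tax = $5,440.92 annually
Homeowner's insurance = $2,163.00 annually
Yearly total = $5,440.92 + $2,163.00 = $7,603.92
Per month = $7,603.92 ÷ 12 = $633.66
Required reserve = 2 × $633.66 = $1,267.32
Surplus = $1,617.99 − $1,267.32 = $350.67

$350.67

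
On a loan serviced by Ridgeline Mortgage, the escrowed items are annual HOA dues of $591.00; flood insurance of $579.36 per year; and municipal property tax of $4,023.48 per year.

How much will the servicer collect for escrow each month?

HOA dues — $591.00 annually
Flood insurance — $579.36 annually
Municipal property tax — $4,023.48 annually
Total annual escrow = $591.00 + $579.36 + $4,023.48 = $5,193.84
Per month = $5,193.84 / 12 = $432.82

$432.82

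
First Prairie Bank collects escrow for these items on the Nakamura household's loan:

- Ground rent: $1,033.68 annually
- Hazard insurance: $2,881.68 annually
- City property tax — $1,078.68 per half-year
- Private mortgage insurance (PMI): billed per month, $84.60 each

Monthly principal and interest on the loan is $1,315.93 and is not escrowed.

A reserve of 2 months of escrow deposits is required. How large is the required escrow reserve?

$1,181.32

Ground rent: $1,033.68
Hazard insurance: $2,881.68
City property tax: $1,078.68 × 2 = $2,157.36
Private mortgage insurance (PMI): $84.60 × 12 = $1,015.20
Combined annual = $7,087.92
Monthly escrow = $7,087.92 / 12 = $590.66
Cushion = 2 × $590.66 = $1,181.32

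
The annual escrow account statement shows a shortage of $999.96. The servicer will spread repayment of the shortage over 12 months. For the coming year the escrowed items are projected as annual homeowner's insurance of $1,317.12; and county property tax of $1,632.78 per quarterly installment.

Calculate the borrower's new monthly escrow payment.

$737.35

Homeowner's insurance: $1,317.12
County property tax: $1,632.78 × 4 = $6,531.12
Total annual escrow = $7,848.24
Per month = $7,848.24 / 12 = $654.02
Monthly shortage recovery: $999.96 ÷ 12 = $83.33
New monthly escrow = $654.02 + $83.33 = $737.35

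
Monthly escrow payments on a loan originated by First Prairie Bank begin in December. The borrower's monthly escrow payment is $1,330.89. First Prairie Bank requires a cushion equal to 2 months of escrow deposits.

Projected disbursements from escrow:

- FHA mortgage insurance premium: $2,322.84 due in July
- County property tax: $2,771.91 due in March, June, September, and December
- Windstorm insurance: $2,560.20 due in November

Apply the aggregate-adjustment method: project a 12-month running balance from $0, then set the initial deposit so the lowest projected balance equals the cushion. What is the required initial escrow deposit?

Cushion = 2 × $1,330.89 = $2,661.78
Trial balance (start $0, +$1,330.89 each month, − disbursements):
  Dec: +$1,330.89 − $2,771.91 → -$1,441.02
  Jan: +$1,330.89 → -$110.13
  Feb: +$1,330.89 → $1,220.76
  Mar: +$1,330.89 − $2,771.91 → -$220.26
  Apr: +$1,330.89 → $1,110.63
  May: +$1,330.89 → $2,441.52
  Jun: +$1,330.89 − $2,771.91 → $1,000.50
  Jul: +$1,330.89 − $2,322.84 → $8.55
  Aug: +$1,330.89 → $1,339.44
  Sep: +$1,330.89 − $2,771.91 → -$101.58
  Oct: +$1,330.89 → $1,229.31
  Nov: +$1,330.89 − $2,560.20 → $0.00
Lowest trial balance = -$1,441.02 (Dec)
Initial deposit = cushion − low point = $2,661.78 − (-$1,441.02) = $4,102.80

$4,102.80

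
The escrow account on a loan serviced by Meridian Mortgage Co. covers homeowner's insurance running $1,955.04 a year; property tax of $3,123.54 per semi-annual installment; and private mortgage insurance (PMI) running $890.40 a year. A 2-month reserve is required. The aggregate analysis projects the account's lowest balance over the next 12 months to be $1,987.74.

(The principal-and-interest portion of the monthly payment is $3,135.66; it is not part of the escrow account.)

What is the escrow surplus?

Homeowner's insurance — $1,955.04/yr
Property tax — $3,123.54 × 2 = $6,247.08/yr
Private mortgage insurance (PMI) — $890.40/yr
Total per year = $1,955.04 + $6,247.08 + $890.40 = $9,092.52
Monthly escrow = $9,092.52 / 12 = $757.71
Required reserve = 2 × $757.71 = $1,515.42
Excess over cushion: $1,987.74 − $1,515.42 = $472.32

$472.32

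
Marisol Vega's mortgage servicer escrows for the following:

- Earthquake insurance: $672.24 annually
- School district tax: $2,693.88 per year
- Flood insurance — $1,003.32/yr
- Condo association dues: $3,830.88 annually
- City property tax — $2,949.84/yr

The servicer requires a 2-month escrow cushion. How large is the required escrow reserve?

Earthquake insurance = $672.24 annually
School district tax = $2,693.88 annually
Flood insurance = $1,003.32 annually
Condo association dues = $3,830.88 annually
City property tax = $2,949.84 annually
Total annual escrow = $672.24 + $2,693.88 + $1,003.32 + $3,830.88 + $2,949.84 = $11,150.16
Monthly escrow = $11,150.16 / 12 = $929.18
Reserve = 2 × $929.18 = $1,858.36

$1,858.36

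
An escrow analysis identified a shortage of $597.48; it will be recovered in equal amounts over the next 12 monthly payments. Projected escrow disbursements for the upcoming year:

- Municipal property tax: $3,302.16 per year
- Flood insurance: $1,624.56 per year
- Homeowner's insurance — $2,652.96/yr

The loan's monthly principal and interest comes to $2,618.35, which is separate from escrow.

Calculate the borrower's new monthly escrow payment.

Municipal property tax — $3,302.16
Flood insurance — $1,624.56
Homeowner's insurance — $2,652.96
Combined annual = $3,302.16 + $1,624.56 + $2,652.96 = $7,579.68
Per month = $7,579.68 / 12 = $631.64
Monthly shortage recovery: $597.48 / 12 = $49.79
New monthly escrow = $631.64 + $49.79 = $681.43

$681.43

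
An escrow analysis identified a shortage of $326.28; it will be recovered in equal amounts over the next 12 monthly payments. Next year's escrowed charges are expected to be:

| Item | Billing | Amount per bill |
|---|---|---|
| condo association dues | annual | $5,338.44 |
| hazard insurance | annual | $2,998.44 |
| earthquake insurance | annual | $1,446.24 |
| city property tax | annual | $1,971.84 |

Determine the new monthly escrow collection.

$1,006.77

Condo association dues — $5,338.44/yr
Hazard insurance — $2,998.44/yr
Earthquake insurance — $1,446.24/yr
City property tax — $1,971.84/yr
Yearly total = $5,338.44 + $2,998.44 + $1,446.24 + $1,971.84 = $11,754.96
Base monthly escrow = $11,754.96 ÷ 12 = $979.58
Monthly shortage recovery: $326.28 / 12 = $27.19
New monthly escrow = $979.58 + $27.19 = $1,006.77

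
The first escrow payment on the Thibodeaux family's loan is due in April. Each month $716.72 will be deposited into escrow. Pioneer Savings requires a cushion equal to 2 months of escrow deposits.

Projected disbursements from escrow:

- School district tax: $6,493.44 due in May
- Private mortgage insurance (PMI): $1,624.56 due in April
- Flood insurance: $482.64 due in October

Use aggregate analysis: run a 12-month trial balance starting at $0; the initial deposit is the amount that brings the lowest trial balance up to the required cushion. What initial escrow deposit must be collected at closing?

Cushion = 2 × $716.72 = $1,433.44
Trial balance (start $0, +$716.72 each month, − disbursements):
  Apr: +$716.72 − $1,624.56 → -$907.84
  May: +$716.72 − $6,493.44 → -$6,684.56
  Jun: +$716.72 → -$5,967.84
  Jul: +$716.72 → -$5,251.12
  Aug: +$716.72 → -$4,534.40
  Sep: +$716.72 → -$3,817.68
  Oct: +$716.72 − $482.64 → -$3,583.60
  Nov: +$716.72 → -$2,866.88
  Dec: +$716.72 → -$2,150.16
  Jan: +$716.72 → -$1,433.44
  Feb: +$716.72 → -$716.72
  Mar: +$716.72 → $0.00
Lowest trial balance = -$6,684.56 (May)
Initial deposit = cushion − low point = $1,433.44 − (-$6,684.56) = $8,118.00

$8,118.00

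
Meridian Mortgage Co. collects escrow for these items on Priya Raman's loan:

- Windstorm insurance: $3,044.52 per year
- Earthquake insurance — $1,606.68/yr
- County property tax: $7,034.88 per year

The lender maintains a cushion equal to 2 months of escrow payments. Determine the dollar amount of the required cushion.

Windstorm insurance = $3,044.52
Earthquake insurance = $1,606.68
County property tax = $7,034.88
Annual escrow total = $11,686.08
Per month = $11,686.08 / 12 = $973.84
Required cushion = 2 × $973.84 = $1,947.68

$1,947.68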